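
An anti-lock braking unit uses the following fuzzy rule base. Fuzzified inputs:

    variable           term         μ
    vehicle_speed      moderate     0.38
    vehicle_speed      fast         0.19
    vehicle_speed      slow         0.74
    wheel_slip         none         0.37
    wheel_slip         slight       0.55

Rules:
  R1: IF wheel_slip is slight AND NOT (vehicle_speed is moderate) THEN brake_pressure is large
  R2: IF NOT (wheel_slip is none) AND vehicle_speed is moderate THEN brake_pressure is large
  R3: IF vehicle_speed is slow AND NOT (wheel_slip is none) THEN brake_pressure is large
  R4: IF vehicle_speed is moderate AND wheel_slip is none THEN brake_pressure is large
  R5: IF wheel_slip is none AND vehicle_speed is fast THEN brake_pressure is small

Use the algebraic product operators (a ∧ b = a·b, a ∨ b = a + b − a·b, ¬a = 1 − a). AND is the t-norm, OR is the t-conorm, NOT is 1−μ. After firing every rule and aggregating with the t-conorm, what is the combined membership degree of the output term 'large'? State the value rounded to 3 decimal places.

R1: slight=0.55, ¬moderate=1−0.38=0.62; AND[a·b] → w = 0.3410
R2: ¬none=1−0.37=0.63, moderate=0.38; AND[a·b] → w = 0.2394
R3: slow=0.74, ¬none=1−0.37=0.63; AND[a·b] → w = 0.4662
R4: moderate=0.38, none=0.37; AND[a·b] → w = 0.1406
R5: none=0.37, fast=0.19; AND[a·b] → w = 0.0703
Rules with consequent 'large': {R1, R2, R3, R4} → strengths 0.3410, 0.2394, 0.4662, 0.1406
Aggregate via t-conorm [a + b − a·b]: 0.7701

0.770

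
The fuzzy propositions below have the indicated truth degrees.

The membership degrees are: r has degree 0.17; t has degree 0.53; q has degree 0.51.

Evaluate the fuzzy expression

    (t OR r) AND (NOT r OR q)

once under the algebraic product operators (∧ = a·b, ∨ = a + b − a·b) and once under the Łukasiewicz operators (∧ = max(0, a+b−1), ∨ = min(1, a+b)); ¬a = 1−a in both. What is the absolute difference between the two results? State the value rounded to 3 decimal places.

0.141

Under algebraic product:
  t OR r = a + b − a·b on (0.5300, 0.1700) = 0.6099
  NOT r = 1 − 0.1700 = 0.8300
  NOT r OR q = a + b − a·b on (0.8300, 0.5100) = 0.9167
  (t OR r) AND (NOT r OR q) = a·b on (0.6099, 0.9167) = 0.5591
  → value = 0.5591
Under Łukasiewicz:
  t OR r = min(1, a+b) on (0.53, 0.17) = 0.70
  NOT r = 1 − 0.17 = 0.83
  NOT r OR q = min(1, a+b) on (0.83, 0.51) = 1.00
  (t OR r) AND (NOT r OR q) = max(0, a+b−1) on (0.70, 1.00) = 0.70
  → value = 0.7000
|0.5591 − 0.7000| = 0.141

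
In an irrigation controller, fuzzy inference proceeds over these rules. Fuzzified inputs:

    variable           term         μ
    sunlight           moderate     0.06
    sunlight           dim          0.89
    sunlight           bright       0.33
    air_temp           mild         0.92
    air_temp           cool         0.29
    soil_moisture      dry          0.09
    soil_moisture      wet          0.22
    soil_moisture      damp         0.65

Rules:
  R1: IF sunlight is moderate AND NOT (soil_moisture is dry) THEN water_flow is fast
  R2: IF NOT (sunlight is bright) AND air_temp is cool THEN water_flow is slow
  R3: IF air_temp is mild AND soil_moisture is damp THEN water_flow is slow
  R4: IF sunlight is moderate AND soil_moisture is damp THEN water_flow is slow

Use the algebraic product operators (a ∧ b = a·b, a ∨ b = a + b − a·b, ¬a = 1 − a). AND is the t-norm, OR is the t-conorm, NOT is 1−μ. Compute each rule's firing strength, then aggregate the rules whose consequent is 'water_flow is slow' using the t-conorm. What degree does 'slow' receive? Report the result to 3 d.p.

R1: moderate=0.06, ¬dry=1−0.09=0.91; AND[a·b] → w = 0.0546
R2: ¬bright=1−0.33=0.67, cool=0.29; AND[a·b] → w = 0.1943
R3: mild=0.92, damp=0.65; AND[a·b] → w = 0.5980
R4: moderate=0.06, damp=0.65; AND[a·b] → w = 0.0390
Rules with consequent 'slow': {R2, R3, R4} → strengths 0.1943, 0.5980, 0.0390
Aggregate via t-conorm [a + b − a·b]: 0.6887

0.689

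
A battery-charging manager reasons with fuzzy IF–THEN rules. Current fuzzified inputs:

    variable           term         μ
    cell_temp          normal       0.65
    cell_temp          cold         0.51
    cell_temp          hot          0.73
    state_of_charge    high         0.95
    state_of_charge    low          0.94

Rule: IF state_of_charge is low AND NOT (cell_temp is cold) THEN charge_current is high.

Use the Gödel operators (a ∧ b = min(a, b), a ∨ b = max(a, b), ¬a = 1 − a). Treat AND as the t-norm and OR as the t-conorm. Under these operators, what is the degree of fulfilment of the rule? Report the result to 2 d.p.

firing strength: low=0.94, ¬cold=1−0.51=0.49; AND[min(a, b)] → w = 0.49

0.49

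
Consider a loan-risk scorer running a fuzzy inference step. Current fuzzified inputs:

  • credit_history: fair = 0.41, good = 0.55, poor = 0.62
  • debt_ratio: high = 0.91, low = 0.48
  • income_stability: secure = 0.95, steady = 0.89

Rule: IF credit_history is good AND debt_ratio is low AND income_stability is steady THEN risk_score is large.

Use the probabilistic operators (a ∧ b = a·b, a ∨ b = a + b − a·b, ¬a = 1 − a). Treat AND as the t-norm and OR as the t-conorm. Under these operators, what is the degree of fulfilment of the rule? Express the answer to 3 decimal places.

firing strength: good=0.55, low=0.48, steady=0.89; AND[a·b] → w = 0.2350

0.235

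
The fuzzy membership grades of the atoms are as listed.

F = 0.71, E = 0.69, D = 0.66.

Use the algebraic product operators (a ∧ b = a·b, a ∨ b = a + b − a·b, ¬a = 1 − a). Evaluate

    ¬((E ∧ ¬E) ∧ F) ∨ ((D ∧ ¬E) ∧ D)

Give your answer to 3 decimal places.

¬E = 1 − 0.6900 = 0.3100
E ∧ ¬E = a·b on (0.6900, 0.3100) = 0.2139
(E ∧ ¬E) ∧ F = a·b on (0.2139, 0.7100) = 0.1519
¬((E ∧ ¬E) ∧ F) = 1 − 0.1519 = 0.8481
¬E = 1 − 0.6900 = 0.3100
D ∧ ¬E = a·b on (0.6600, 0.3100) = 0.2046
(D ∧ ¬E) ∧ D = a·b on (0.2046, 0.6600) = 0.1350
¬((E ∧ ¬E) ∧ F) ∨ ((D ∧ ¬E) ∧ D) = a + b − a·b on (0.8481, 0.1350) = 0.8686

0.869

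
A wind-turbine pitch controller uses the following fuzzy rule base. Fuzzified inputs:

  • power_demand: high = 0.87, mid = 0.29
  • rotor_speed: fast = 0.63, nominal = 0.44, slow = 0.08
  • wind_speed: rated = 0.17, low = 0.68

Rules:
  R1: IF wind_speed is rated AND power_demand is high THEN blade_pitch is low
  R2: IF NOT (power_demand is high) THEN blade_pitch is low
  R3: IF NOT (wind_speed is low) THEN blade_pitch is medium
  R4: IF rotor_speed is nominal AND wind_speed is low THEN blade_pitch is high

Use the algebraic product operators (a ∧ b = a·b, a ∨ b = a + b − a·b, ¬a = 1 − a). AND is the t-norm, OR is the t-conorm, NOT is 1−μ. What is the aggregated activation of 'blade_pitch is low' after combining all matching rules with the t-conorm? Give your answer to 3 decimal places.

R1: rated=0.17, high=0.87; AND[a·b] → w = 0.1479
R2: ¬high=1−0.87=0.13 → w = 0.1300
R3: ¬low=1−0.68=0.32 → w = 0.3200
R4: nominal=0.44, low=0.68; AND[a·b] → w = 0.2992
Rules with consequent 'low': {R1, R2} → strengths 0.1479, 0.1300
Aggregate via t-conorm [a + b − a·b]: 0.2587

0.259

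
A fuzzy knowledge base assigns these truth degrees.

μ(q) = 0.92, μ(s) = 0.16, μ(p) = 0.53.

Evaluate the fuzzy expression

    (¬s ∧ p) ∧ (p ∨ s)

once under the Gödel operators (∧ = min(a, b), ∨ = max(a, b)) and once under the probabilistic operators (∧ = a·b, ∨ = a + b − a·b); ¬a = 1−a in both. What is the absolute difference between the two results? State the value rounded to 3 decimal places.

Under Gödel:
  ¬s = 1 − 0.16 = 0.84
  ¬s ∧ p = min(a, b) on (0.84, 0.53) = 0.53
  p ∨ s = max(a, b) on (0.53, 0.16) = 0.53
  (¬s ∧ p) ∧ (p ∨ s) = min(a, b) on (0.53, 0.53) = 0.53
  → value = 0.5300
Under probabilistic:
  ¬s = 1 − 0.1600 = 0.8400
  ¬s ∧ p = a·b on (0.8400, 0.5300) = 0.4452
  p ∨ s = a + b − a·b on (0.5300, 0.1600) = 0.6052
  (¬s ∧ p) ∧ (p ∨ s) = a·b on (0.4452, 0.6052) = 0.2694
  → value = 0.2694
|0.5300 − 0.2694| = 0.261

0.261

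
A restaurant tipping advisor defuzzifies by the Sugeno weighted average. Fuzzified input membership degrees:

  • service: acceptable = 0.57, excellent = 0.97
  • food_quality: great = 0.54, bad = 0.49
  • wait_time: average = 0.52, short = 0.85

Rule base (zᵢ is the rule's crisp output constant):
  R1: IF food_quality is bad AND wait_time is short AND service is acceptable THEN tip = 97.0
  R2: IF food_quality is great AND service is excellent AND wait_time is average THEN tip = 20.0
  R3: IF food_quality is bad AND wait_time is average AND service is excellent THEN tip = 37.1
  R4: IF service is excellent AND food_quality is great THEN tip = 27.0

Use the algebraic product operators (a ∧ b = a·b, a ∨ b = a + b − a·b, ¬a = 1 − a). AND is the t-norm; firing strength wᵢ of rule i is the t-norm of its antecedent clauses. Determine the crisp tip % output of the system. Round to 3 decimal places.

40.436

R1 (z=97.0): bad=0.49, short=0.85, acceptable=0.57; AND[a·b] → w = 0.2374
R2 (z=20.0): great=0.54, excellent=0.97, average=0.52; AND[a·b] → w = 0.2724
R3 (z=37.1): bad=0.49, average=0.52, excellent=0.97; AND[a·b] → w = 0.2472
R4 (z=27.0): excellent=0.97, great=0.54; AND[a·b] → w = 0.5238
Weighted average = (0.2374·97.0 + 0.2724·20.0 + 0.2472·37.1 + 0.5238·27.0) / (0.2374 + 0.2724 + 0.2472 + 0.5238)
  = 51.7879 / 1.2807 = 40.436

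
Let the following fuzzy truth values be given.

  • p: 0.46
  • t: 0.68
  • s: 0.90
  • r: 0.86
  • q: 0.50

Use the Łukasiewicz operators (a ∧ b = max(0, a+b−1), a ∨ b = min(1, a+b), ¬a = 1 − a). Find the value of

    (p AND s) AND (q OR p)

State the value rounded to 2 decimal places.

p AND s = max(0, a+b−1) on (0.46, 0.90) = 0.36
q OR p = min(1, a+b) on (0.50, 0.46) = 0.96
(p AND s) AND (q OR p) = max(0, a+b−1) on (0.36, 0.96) = 0.32

0.32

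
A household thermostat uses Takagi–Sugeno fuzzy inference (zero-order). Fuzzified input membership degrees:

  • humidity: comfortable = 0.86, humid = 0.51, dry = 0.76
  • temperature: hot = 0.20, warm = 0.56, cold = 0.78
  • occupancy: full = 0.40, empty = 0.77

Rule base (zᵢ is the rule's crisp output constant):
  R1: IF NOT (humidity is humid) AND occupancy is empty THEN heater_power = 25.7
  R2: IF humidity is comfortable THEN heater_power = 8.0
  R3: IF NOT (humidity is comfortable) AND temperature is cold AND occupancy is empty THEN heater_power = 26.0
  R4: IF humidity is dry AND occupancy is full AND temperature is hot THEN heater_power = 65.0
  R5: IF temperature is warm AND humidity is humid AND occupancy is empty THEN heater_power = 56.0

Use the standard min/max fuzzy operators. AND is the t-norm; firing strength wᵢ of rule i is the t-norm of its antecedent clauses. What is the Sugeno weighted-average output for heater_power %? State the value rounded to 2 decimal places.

R1 (z=25.7): ¬humid=1−0.51=0.49, empty=0.77; AND[min(a, b)] → w = 0.49
R2 (z=8.0): comfortable=0.86 → w = 0.86
R3 (z=26.0): ¬comfortable=1−0.86=0.14, cold=0.78, empty=0.77; AND[min(a, b)] → w = 0.14
R4 (z=65.0): dry=0.76, full=0.40, hot=0.20; AND[min(a, b)] → w = 0.20
R5 (z=56.0): warm=0.56, humid=0.51, empty=0.77; AND[min(a, b)] → w = 0.51
Weighted average = (0.49·25.7 + 0.86·8.0 + 0.14·26.0 + 0.20·65.0 + 0.51·56.0) / (0.49 + 0.86 + 0.14 + 0.20 + 0.51)
  = 64.6730 / 2.2000 = 29.40

29.40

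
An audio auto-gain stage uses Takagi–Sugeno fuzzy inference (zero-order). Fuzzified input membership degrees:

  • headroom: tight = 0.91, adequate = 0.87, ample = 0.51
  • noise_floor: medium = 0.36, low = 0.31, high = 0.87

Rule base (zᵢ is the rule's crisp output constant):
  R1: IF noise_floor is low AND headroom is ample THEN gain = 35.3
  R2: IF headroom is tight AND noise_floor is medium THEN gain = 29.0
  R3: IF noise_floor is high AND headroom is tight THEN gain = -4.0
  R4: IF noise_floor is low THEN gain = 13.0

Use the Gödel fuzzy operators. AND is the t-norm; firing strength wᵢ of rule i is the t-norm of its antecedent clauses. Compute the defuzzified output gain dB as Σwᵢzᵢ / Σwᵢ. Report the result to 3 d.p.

11.856

R1 (z=35.3): low=0.31, ample=0.51; AND[min(a, b)] → w = 0.31
R2 (z=29.0): tight=0.91, medium=0.36; AND[min(a, b)] → w = 0.36
R3 (z=-4.0): high=0.87, tight=0.91; AND[min(a, b)] → w = 0.87
R4 (z=13.0): low=0.31 → w = 0.31
Weighted average = (0.31·35.3 + 0.36·29.0 + 0.87·-4.0 + 0.31·13.0) / (0.31 + 0.36 + 0.87 + 0.31)
  = 21.9330 / 1.8500 = 11.856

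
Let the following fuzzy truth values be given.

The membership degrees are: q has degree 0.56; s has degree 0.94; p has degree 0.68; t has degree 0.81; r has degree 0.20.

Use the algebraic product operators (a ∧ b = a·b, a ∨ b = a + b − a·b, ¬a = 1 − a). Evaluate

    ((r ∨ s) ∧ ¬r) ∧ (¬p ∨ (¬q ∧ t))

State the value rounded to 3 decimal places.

0.428

r ∨ s = a + b − a·b on (0.2000, 0.9400) = 0.9520
¬r = 1 − 0.2000 = 0.8000
(r ∨ s) ∧ ¬r = a·b on (0.9520, 0.8000) = 0.7616
¬p = 1 − 0.6800 = 0.3200
¬q = 1 − 0.5600 = 0.4400
¬q ∧ t = a·b on (0.4400, 0.8100) = 0.3564
¬p ∨ (¬q ∧ t) = a + b − a·b on (0.3200, 0.3564) = 0.5624
((r ∨ s) ∧ ¬r) ∧ (¬p ∨ (¬q ∧ t)) = a·b on (0.7616, 0.5624) = 0.4283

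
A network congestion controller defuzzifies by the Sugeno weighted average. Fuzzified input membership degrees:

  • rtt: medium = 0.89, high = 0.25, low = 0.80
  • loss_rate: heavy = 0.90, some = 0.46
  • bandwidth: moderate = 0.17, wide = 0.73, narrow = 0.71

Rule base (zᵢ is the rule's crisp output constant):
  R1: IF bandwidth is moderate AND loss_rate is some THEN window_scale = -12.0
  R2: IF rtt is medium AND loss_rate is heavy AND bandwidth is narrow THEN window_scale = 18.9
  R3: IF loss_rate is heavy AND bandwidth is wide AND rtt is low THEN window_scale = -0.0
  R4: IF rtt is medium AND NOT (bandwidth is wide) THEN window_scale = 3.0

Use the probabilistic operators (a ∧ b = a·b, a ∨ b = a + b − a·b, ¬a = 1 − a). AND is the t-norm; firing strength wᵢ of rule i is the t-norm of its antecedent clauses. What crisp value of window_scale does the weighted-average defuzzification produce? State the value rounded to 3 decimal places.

7.454

R1 (z=-12.0): moderate=0.17, some=0.46; AND[a·b] → w = 0.0782
R2 (z=18.9): medium=0.89, heavy=0.90, narrow=0.71; AND[a·b] → w = 0.5687
R3 (z=-0.0): heavy=0.90, wide=0.73, low=0.80; AND[a·b] → w = 0.5256
R4 (z=3.0): medium=0.89, ¬wide=1−0.73=0.27; AND[a·b] → w = 0.2403
Weighted average = (0.0782·-12.0 + 0.5687·18.9 + 0.5256·-0.0 + 0.2403·3.0) / (0.0782 + 0.5687 + 0.5256 + 0.2403)
  = 10.5311 / 1.4128 = 7.454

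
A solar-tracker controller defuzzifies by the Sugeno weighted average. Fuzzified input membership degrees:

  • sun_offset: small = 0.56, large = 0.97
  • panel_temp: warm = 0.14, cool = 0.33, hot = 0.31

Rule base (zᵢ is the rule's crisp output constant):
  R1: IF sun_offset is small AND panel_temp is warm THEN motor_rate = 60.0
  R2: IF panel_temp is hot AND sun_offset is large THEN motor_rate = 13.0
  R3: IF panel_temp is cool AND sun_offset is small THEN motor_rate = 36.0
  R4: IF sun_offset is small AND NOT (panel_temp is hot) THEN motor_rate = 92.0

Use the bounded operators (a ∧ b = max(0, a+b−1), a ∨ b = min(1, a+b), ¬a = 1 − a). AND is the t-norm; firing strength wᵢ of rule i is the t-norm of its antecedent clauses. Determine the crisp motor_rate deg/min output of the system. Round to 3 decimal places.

R1 (z=60.0): small=0.56, warm=0.14; AND[max(0, a+b−1)] → w = 0.00
R2 (z=13.0): hot=0.31, large=0.97; AND[max(0, a+b−1)] → w = 0.28
R3 (z=36.0): cool=0.33, small=0.56; AND[max(0, a+b−1)] → w = 0.00
R4 (z=92.0): small=0.56, ¬hot=1−0.31=0.69; AND[max(0, a+b−1)] → w = 0.25
Weighted average = (0.00·60.0 + 0.28·13.0 + 0.00·36.0 + 0.25·92.0) / (0.00 + 0.28 + 0.00 + 0.25)
  = 26.6400 / 0.5300 = 50.264

50.264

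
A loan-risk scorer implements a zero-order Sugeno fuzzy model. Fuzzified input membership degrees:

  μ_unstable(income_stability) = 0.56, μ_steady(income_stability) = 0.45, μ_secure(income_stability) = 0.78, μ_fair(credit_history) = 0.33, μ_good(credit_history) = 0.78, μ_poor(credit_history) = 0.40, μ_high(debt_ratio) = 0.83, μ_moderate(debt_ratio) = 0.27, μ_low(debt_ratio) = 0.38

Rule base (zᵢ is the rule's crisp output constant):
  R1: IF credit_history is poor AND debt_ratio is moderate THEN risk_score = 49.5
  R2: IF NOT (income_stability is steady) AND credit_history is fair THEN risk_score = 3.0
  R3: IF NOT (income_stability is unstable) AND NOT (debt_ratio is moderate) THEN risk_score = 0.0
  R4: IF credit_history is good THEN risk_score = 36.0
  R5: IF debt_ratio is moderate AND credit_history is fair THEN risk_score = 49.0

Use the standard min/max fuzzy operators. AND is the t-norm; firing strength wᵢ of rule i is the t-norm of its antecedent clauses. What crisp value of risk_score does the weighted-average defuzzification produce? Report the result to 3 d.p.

R1 (z=49.5): poor=0.40, moderate=0.27; AND[min(a, b)] → w = 0.27
R2 (z=3.0): ¬steady=1−0.45=0.55, fair=0.33; AND[min(a, b)] → w = 0.33
R3 (z=0.0): ¬unstable=1−0.56=0.44, ¬moderate=1−0.27=0.73; AND[min(a, b)] → w = 0.44
R4 (z=36.0): good=0.78 → w = 0.78
R5 (z=49.0): moderate=0.27, fair=0.33; AND[min(a, b)] → w = 0.27
Weighted average = (0.27·49.5 + 0.33·3.0 + 0.44·0.0 + 0.78·36.0 + 0.27·49.0) / (0.27 + 0.33 + 0.44 + 0.78 + 0.27)
  = 55.6650 / 2.0900 = 26.634

26.634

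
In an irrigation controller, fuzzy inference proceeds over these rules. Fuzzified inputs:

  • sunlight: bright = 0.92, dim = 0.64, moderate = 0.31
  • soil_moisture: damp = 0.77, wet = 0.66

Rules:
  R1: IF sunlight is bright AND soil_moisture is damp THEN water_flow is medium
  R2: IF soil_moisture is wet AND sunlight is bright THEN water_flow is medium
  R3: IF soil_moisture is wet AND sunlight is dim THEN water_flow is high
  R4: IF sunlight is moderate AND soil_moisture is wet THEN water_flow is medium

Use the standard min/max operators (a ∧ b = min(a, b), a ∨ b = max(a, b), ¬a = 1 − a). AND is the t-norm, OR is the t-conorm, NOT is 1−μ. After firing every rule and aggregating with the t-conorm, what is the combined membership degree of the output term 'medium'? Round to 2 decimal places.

R1: bright=0.92, damp=0.77; AND[min(a, b)] → w = 0.77
R2: wet=0.66, bright=0.92; AND[min(a, b)] → w = 0.66
R3: wet=0.66, dim=0.64; AND[min(a, b)] → w = 0.64
R4: moderate=0.31, wet=0.66; AND[min(a, b)] → w = 0.31
Rules with consequent 'medium': {R1, R2, R4} → strengths 0.77, 0.66, 0.31
Aggregate via t-conorm [max(a, b)]: 0.77

0.77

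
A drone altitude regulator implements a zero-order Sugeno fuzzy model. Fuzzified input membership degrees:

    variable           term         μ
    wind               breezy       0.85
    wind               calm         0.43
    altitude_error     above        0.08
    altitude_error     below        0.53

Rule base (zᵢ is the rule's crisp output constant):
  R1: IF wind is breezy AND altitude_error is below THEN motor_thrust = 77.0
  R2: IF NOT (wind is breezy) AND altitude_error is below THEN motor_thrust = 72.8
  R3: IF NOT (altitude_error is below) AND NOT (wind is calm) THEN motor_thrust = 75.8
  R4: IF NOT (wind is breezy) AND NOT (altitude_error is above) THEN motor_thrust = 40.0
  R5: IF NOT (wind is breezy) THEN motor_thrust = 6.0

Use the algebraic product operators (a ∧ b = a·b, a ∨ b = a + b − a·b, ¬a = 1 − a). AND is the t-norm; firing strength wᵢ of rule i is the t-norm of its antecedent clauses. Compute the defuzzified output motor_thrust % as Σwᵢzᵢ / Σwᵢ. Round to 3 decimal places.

R1 (z=77.0): breezy=0.85, below=0.53; AND[a·b] → w = 0.4505
R2 (z=72.8): ¬breezy=1−0.85=0.15, below=0.53; AND[a·b] → w = 0.0795
R3 (z=75.8): ¬below=1−0.53=0.47, ¬calm=1−0.43=0.57; AND[a·b] → w = 0.2679
R4 (z=40.0): ¬breezy=1−0.85=0.15, ¬above=1−0.08=0.92; AND[a·b] → w = 0.1380
R5 (z=6.0): ¬breezy=1−0.85=0.15 → w = 0.1500
Weighted average = (0.4505·77.0 + 0.0795·72.8 + 0.2679·75.8 + 0.1380·40.0 + 0.1500·6.0) / (0.4505 + 0.0795 + 0.2679 + 0.1380 + 0.1500)
  = 67.2029 / 1.0859 = 61.887

61.887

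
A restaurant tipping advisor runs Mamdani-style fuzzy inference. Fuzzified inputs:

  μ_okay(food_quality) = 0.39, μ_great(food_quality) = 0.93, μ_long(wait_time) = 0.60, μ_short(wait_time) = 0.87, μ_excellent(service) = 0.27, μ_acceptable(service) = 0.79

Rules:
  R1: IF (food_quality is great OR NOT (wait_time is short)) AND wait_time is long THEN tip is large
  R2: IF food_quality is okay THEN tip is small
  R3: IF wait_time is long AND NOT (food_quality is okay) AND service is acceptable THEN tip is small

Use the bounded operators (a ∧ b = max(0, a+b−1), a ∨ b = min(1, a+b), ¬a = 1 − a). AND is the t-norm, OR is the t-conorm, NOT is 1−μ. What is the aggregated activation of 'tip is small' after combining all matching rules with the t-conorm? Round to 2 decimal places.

0.39

R1: (great=0.93 OR ¬short=1−0.87=0.13) = 1.00; AND[max(0, a+b−1)] with long=0.60 → w = 0.60
R2: okay=0.39 → w = 0.39
R3: long=0.60, ¬okay=1−0.39=0.61, acceptable=0.79; AND[max(0, a+b−1)] → w = 0.00
Rules with consequent 'small': {R2, R3} → strengths 0.39, 0.00
Aggregate via t-conorm [min(1, a+b)]: 0.39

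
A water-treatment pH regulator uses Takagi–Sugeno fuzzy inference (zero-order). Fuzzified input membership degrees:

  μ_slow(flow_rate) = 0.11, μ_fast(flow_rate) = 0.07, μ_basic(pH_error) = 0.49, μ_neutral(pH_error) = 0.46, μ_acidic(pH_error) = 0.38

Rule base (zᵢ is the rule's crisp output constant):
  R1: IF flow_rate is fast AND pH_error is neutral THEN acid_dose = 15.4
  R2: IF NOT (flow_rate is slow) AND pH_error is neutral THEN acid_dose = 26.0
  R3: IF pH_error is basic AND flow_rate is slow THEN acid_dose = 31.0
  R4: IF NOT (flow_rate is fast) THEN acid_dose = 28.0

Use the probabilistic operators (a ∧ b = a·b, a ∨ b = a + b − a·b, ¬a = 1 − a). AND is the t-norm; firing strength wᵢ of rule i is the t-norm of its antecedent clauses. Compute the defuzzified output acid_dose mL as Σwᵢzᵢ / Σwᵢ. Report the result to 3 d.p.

27.254

R1 (z=15.4): fast=0.07, neutral=0.46; AND[a·b] → w = 0.0322
R2 (z=26.0): ¬slow=1−0.11=0.89, neutral=0.46; AND[a·b] → w = 0.4094
R3 (z=31.0): basic=0.49, slow=0.11; AND[a·b] → w = 0.0539
R4 (z=28.0): ¬fast=1−0.07=0.93 → w = 0.9300
Weighted average = (0.0322·15.4 + 0.4094·26.0 + 0.0539·31.0 + 0.9300·28.0) / (0.0322 + 0.4094 + 0.0539 + 0.9300)
  = 38.8512 / 1.4255 = 27.254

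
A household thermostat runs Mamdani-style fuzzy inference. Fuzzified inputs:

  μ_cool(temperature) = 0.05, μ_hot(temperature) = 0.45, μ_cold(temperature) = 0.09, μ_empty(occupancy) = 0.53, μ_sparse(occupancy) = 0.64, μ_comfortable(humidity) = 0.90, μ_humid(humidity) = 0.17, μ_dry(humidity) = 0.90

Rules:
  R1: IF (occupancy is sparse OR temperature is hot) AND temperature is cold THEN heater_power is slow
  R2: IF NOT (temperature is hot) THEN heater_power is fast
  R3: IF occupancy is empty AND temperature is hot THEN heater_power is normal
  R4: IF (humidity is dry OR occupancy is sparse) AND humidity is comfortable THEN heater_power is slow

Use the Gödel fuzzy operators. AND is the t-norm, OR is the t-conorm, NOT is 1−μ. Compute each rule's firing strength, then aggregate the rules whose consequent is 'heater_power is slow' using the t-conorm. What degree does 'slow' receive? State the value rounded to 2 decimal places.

0.90

R1: (sparse=0.64 OR hot=0.45) = 0.64; AND[min(a, b)] with cold=0.09 → w = 0.09
R2: ¬hot=1−0.45=0.55 → w = 0.55
R3: empty=0.53, hot=0.45; AND[min(a, b)] → w = 0.45
R4: (dry=0.90 OR sparse=0.64) = 0.90; AND[min(a, b)] with comfortable=0.90 → w = 0.90
Rules with consequent 'slow': {R1, R4} → strengths 0.09, 0.90
Aggregate via t-conorm [max(a, b)]: 0.90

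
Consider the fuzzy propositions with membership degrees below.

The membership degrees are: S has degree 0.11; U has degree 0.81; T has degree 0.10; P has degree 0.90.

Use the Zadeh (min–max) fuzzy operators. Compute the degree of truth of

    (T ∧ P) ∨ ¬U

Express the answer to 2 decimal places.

T ∧ P = min(a, b) on (0.10, 0.90) = 0.10
¬U = 1 − 0.81 = 0.19
(T ∧ P) ∨ ¬U = max(a, b) on (0.10, 0.19) = 0.19

0.19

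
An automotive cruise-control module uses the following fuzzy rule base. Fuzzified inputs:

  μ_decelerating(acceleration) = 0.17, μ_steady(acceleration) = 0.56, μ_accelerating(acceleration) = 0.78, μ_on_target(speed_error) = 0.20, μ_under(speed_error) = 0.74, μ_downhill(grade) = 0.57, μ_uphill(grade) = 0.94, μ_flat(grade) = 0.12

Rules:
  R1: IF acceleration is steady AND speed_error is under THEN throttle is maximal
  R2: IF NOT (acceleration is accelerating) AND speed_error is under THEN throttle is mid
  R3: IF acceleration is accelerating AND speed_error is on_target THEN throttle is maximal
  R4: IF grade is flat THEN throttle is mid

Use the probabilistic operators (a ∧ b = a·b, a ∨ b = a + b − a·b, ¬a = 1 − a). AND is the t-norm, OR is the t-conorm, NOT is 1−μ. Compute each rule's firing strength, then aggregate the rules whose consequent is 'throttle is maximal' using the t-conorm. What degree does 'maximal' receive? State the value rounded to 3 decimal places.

0.506

R1: steady=0.56, under=0.74; AND[a·b] → w = 0.4144
R2: ¬accelerating=1−0.78=0.22, under=0.74; AND[a·b] → w = 0.1628
R3: accelerating=0.78, on_target=0.20; AND[a·b] → w = 0.1560
R4: flat=0.12 → w = 0.1200
Rules with consequent 'maximal': {R1, R3} → strengths 0.4144, 0.1560
Aggregate via t-conorm [a + b − a·b]: 0.5058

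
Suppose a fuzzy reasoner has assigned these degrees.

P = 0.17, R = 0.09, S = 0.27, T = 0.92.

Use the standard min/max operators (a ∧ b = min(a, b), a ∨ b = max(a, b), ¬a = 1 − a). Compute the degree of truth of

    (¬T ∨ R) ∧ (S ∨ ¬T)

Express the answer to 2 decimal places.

¬T = 1 − 0.92 = 0.08
¬T ∨ R = max(a, b) on (0.08, 0.09) = 0.09
¬T = 1 − 0.92 = 0.08
S ∨ ¬T = max(a, b) on (0.27, 0.08) = 0.27
(¬T ∨ R) ∧ (S ∨ ¬T) = min(a, b) on (0.09, 0.27) = 0.09

0.09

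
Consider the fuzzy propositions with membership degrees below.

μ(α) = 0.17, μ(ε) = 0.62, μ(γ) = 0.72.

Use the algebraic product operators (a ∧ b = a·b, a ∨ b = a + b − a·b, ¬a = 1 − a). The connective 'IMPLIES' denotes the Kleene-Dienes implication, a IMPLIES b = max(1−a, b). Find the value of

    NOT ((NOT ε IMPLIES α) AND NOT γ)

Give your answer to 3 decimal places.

NOT ε = 1 − 0.6200 = 0.3800
NOT ε IMPLIES α  [Kleene-Dienes: max(1−a, b)] with a=0.3800, b=0.1700 → 0.6200
NOT γ = 1 − 0.7200 = 0.2800
(NOT ε IMPLIES α) AND NOT γ = a·b on (0.6200, 0.2800) = 0.1736
NOT ((NOT ε IMPLIES α) AND NOT γ) = 1 − 0.1736 = 0.8264

0.826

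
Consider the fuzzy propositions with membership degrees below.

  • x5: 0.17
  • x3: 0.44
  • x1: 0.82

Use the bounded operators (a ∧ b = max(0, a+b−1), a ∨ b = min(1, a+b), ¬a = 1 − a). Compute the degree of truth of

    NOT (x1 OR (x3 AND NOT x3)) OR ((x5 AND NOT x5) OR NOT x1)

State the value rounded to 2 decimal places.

NOT x3 = 1 − 0.44 = 0.56
x3 AND NOT x3 = max(0, a+b−1) on (0.44, 0.56) = 0.00
x1 OR (x3 AND NOT x3) = min(1, a+b) on (0.82, 0.00) = 0.82
NOT (x1 OR (x3 AND NOT x3)) = 1 − 0.82 = 0.18
NOT x5 = 1 − 0.17 = 0.83
x5 AND NOT x5 = max(0, a+b−1) on (0.17, 0.83) = 0.00
NOT x1 = 1 − 0.82 = 0.18
(x5 AND NOT x5) OR NOT x1 = min(1, a+b) on (0.00, 0.18) = 0.18
NOT (x1 OR (x3 AND NOT x3)) OR ((x5 AND NOT x5) OR NOT x1) = min(1, a+b) on (0.18, 0.18) = 0.36

0.36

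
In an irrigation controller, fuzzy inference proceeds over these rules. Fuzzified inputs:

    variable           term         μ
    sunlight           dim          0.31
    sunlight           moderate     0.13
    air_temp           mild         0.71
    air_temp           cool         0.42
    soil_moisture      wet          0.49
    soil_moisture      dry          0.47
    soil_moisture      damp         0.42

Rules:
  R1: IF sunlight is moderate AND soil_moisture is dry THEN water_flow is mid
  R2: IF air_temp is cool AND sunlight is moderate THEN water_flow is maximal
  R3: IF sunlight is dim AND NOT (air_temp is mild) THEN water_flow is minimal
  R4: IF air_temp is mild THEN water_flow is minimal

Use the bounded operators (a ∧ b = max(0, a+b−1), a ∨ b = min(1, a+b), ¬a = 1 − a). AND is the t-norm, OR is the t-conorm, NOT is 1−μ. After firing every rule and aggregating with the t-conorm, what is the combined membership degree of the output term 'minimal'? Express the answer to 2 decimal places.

0.71

R1: moderate=0.13, dry=0.47; AND[max(0, a+b−1)] → w = 0.00
R2: cool=0.42, moderate=0.13; AND[max(0, a+b−1)] → w = 0.00
R3: dim=0.31, ¬mild=1−0.71=0.29; AND[max(0, a+b−1)] → w = 0.00
R4: mild=0.71 → w = 0.71
Rules with consequent 'minimal': {R3, R4} → strengths 0.00, 0.71
Aggregate via t-conorm [min(1, a+b)]: 0.71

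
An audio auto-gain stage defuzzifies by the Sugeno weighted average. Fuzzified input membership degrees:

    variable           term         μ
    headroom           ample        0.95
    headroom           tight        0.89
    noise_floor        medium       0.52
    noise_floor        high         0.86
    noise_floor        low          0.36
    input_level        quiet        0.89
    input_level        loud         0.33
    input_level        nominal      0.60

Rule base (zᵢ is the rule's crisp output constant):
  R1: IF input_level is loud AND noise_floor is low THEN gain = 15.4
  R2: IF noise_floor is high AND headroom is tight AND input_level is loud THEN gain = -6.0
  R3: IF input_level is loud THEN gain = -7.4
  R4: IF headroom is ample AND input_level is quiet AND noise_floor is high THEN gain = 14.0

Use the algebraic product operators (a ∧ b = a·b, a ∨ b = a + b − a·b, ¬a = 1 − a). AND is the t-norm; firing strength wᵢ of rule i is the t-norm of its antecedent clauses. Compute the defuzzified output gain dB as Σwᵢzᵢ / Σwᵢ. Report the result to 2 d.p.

R1 (z=15.4): loud=0.33, low=0.36; AND[a·b] → w = 0.1188
R2 (z=-6.0): high=0.86, tight=0.89, loud=0.33; AND[a·b] → w = 0.2526
R3 (z=-7.4): loud=0.33 → w = 0.3300
R4 (z=14.0): ample=0.95, quiet=0.89, high=0.86; AND[a·b] → w = 0.7271
Weighted average = (0.1188·15.4 + 0.2526·-6.0 + 0.3300·-7.4 + 0.7271·14.0) / (0.1188 + 0.2526 + 0.3300 + 0.7271)
  = 8.0518 / 1.4285 = 5.64

5.64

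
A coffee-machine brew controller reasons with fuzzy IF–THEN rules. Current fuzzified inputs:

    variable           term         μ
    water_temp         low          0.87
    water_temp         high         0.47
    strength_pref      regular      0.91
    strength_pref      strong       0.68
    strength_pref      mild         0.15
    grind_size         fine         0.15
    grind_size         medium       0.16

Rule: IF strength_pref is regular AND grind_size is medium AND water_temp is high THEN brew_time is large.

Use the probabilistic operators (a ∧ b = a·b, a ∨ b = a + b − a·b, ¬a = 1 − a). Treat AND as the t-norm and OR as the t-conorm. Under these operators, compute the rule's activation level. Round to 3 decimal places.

0.068

firing strength: regular=0.91, medium=0.16, high=0.47; AND[a·b] → w = 0.0684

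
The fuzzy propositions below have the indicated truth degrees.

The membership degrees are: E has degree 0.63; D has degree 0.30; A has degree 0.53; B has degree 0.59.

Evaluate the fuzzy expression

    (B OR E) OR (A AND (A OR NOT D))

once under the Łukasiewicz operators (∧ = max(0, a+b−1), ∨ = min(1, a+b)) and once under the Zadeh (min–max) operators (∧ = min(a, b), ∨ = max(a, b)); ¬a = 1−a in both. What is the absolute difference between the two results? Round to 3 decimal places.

Under Łukasiewicz:
  B OR E = min(1, a+b) on (0.59, 0.63) = 1.00
  NOT D = 1 − 0.30 = 0.70
  A OR NOT D = min(1, a+b) on (0.53, 0.70) = 1.00
  A AND (A OR NOT D) = max(0, a+b−1) on (0.53, 1.00) = 0.53
  (B OR E) OR (A AND (A OR NOT D)) = min(1, a+b) on (1.00, 0.53) = 1.00
  → value = 1.0000
Under Zadeh (min–max):
  B OR E = max(a, b) on (0.59, 0.63) = 0.63
  NOT D = 1 − 0.30 = 0.70
  A OR NOT D = max(a, b) on (0.53, 0.70) = 0.70
  A AND (A OR NOT D) = min(a, b) on (0.53, 0.70) = 0.53
  (B OR E) OR (A AND (A OR NOT D)) = max(a, b) on (0.63, 0.53) = 0.63
  → value = 0.6300
|1.0000 − 0.6300| = 0.370

0.370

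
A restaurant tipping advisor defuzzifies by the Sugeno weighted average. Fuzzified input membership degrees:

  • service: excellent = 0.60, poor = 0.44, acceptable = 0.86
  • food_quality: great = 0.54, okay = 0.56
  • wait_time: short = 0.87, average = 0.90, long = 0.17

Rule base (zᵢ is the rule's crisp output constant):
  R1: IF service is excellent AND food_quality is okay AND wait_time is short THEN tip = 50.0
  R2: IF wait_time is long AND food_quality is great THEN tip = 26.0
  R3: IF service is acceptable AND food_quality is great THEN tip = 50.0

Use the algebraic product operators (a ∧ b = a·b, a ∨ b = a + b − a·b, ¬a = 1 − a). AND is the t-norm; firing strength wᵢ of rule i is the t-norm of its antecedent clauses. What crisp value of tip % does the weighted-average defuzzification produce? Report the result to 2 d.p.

47.40

R1 (z=50.0): excellent=0.60, okay=0.56, short=0.87; AND[a·b] → w = 0.2923
R2 (z=26.0): long=0.17, great=0.54; AND[a·b] → w = 0.0918
R3 (z=50.0): acceptable=0.86, great=0.54; AND[a·b] → w = 0.4644
Weighted average = (0.2923·50.0 + 0.0918·26.0 + 0.4644·50.0) / (0.2923 + 0.0918 + 0.4644)
  = 40.2228 / 0.8485 = 47.40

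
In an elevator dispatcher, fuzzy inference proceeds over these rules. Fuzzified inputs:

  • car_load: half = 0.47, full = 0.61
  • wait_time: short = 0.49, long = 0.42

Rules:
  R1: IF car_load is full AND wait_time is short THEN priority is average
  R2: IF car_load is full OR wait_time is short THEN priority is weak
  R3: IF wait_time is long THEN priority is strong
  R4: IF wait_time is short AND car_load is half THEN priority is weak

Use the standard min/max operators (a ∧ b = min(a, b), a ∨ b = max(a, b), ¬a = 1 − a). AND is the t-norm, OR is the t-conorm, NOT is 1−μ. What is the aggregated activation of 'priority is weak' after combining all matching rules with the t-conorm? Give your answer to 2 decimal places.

0.61

R1: full=0.61, short=0.49; AND[min(a, b)] → w = 0.49
R2: full=0.61, short=0.49; OR[max(a, b)] → w = 0.61
R3: long=0.42 → w = 0.42
R4: short=0.49, half=0.47; AND[min(a, b)] → w = 0.47
Rules with consequent 'weak': {R2, R4} → strengths 0.61, 0.47
Aggregate via t-conorm [max(a, b)]: 0.61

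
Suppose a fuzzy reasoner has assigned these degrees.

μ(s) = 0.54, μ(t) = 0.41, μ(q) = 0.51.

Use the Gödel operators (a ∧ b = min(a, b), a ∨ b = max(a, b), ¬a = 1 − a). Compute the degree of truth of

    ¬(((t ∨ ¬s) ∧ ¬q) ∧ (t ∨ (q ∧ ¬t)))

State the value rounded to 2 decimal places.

0.54

¬s = 1 − 0.54 = 0.46
t ∨ ¬s = max(a, b) on (0.41, 0.46) = 0.46
¬q = 1 − 0.51 = 0.49
(t ∨ ¬s) ∧ ¬q = min(a, b) on (0.46, 0.49) = 0.46
¬t = 1 − 0.41 = 0.59
q ∧ ¬t = min(a, b) on (0.51, 0.59) = 0.51
t ∨ (q ∧ ¬t) = max(a, b) on (0.41, 0.51) = 0.51
((t ∨ ¬s) ∧ ¬q) ∧ (t ∨ (q ∧ ¬t)) = min(a, b) on (0.46, 0.51) = 0.46
¬(((t ∨ ¬s) ∧ ¬q) ∧ (t ∨ (q ∧ ¬t))) = 1 − 0.46 = 0.54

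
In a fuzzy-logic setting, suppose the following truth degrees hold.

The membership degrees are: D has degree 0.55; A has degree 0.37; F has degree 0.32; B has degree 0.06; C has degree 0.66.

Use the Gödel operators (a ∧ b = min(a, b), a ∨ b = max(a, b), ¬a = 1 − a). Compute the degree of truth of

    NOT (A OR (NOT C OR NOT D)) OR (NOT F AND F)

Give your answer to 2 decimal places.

0.55

NOT C = 1 − 0.66 = 0.34
NOT D = 1 − 0.55 = 0.45
NOT C OR NOT D = max(a, b) on (0.34, 0.45) = 0.45
A OR (NOT C OR NOT D) = max(a, b) on (0.37, 0.45) = 0.45
NOT (A OR (NOT C OR NOT D)) = 1 − 0.45 = 0.55
NOT F = 1 − 0.32 = 0.68
NOT F AND F = min(a, b) on (0.68, 0.32) = 0.32
NOT (A OR (NOT C OR NOT D)) OR (NOT F AND F) = max(a, b) on (0.55, 0.32) = 0.55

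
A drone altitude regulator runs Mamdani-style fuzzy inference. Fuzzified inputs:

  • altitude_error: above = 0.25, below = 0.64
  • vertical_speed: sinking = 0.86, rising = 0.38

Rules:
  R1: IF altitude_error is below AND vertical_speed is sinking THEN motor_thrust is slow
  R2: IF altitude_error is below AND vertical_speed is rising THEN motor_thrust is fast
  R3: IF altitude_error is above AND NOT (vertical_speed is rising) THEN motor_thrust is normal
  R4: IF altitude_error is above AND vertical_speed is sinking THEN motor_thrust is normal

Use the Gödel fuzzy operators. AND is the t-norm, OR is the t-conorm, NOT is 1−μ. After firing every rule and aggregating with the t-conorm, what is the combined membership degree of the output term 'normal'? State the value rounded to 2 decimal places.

0.25

R1: below=0.64, sinking=0.86; AND[min(a, b)] → w = 0.64
R2: below=0.64, rising=0.38; AND[min(a, b)] → w = 0.38
R3: above=0.25, ¬rising=1−0.38=0.62; AND[min(a, b)] → w = 0.25
R4: above=0.25, sinking=0.86; AND[min(a, b)] → w = 0.25
Rules with consequent 'normal': {R3, R4} → strengths 0.25, 0.25
Aggregate via t-conorm [max(a, b)]: 0.25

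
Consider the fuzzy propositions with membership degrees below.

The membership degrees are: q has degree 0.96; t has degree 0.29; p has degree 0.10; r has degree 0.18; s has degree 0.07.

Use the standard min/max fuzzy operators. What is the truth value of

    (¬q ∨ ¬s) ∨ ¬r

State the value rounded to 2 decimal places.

0.93

¬q = 1 − 0.96 = 0.04
¬s = 1 − 0.07 = 0.93
¬q ∨ ¬s = max(a, b) on (0.04, 0.93) = 0.93
¬r = 1 − 0.18 = 0.82
(¬q ∨ ¬s) ∨ ¬r = max(a, b) on (0.93, 0.82) = 0.93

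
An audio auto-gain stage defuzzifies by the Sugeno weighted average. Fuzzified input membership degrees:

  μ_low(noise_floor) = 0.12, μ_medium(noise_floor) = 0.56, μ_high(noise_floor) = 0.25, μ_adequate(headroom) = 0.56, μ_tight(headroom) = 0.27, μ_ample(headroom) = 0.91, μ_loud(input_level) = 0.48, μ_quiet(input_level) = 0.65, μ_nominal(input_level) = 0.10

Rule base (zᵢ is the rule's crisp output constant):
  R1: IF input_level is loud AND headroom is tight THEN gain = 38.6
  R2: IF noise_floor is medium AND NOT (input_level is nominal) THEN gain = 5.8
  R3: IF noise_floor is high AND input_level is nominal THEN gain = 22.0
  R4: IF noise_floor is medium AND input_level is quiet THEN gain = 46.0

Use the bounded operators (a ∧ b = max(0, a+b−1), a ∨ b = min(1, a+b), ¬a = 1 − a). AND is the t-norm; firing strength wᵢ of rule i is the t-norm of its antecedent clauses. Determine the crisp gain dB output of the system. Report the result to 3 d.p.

R1 (z=38.6): loud=0.48, tight=0.27; AND[max(0, a+b−1)] → w = 0.00
R2 (z=5.8): medium=0.56, ¬nominal=1−0.10=0.90; AND[max(0, a+b−1)] → w = 0.46
R3 (z=22.0): high=0.25, nominal=0.10; AND[max(0, a+b−1)] → w = 0.00
R4 (z=46.0): medium=0.56, quiet=0.65; AND[max(0, a+b−1)] → w = 0.21
Weighted average = (0.00·38.6 + 0.46·5.8 + 0.00·22.0 + 0.21·46.0) / (0.00 + 0.46 + 0.00 + 0.21)
  = 12.3280 / 0.6700 = 18.400

18.400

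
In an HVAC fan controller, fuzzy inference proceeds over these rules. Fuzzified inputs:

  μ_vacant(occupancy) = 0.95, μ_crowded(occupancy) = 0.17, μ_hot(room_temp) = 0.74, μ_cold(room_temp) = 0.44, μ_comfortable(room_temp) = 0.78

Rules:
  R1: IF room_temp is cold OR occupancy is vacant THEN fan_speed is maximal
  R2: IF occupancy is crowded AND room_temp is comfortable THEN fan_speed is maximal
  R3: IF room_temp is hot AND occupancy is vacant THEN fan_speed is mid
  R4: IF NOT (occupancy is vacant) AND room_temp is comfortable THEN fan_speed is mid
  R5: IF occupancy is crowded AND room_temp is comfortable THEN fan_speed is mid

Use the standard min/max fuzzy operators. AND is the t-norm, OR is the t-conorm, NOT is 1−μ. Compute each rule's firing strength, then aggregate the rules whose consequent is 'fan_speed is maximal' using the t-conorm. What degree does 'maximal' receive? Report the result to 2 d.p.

0.95

R1: cold=0.44, vacant=0.95; OR[max(a, b)] → w = 0.95
R2: crowded=0.17, comfortable=0.78; AND[min(a, b)] → w = 0.17
R3: hot=0.74, vacant=0.95; AND[min(a, b)] → w = 0.74
R4: ¬vacant=1−0.95=0.05, comfortable=0.78; AND[min(a, b)] → w = 0.05
R5: crowded=0.17, comfortable=0.78; AND[min(a, b)] → w = 0.17
Rules with consequent 'maximal': {R1, R2} → strengths 0.95, 0.17
Aggregate via t-conorm [max(a, b)]: 0.95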